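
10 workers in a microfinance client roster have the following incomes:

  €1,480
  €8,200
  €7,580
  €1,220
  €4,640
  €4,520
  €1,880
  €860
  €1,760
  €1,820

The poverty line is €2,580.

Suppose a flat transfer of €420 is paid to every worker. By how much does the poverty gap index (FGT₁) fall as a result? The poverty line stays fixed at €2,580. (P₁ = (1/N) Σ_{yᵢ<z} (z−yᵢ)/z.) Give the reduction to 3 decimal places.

Before: below the line — €860, €1,220, €1,480, €1,760, €1,820, €1,880; poverty gap index (FGT₁) = 0.25039.
After the €420 transfer: below the line — €1,280, €1,640, €1,900, €2,180, €2,240, €2,300; poverty gap index (FGT₁) = 0.15271.
Reduction = 0.25039 − 0.15271 = 0.098.

0.098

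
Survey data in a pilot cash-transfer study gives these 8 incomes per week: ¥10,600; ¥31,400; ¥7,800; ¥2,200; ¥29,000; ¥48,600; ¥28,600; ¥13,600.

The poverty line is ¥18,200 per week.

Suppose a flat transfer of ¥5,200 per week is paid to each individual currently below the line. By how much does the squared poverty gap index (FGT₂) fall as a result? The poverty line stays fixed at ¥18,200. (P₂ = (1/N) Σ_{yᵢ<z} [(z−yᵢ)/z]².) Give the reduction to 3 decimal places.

Before: below the line — ¥2,200, ¥7,800, ¥10,600, ¥13,600; squared poverty gap index (FGT₂) = 0.16721.
After the ¥5,200 transfer: below the line — ¥7,400, ¥13,000, ¥15,800; squared poverty gap index (FGT₂) = 0.05639.
Reduction = 0.16721 − 0.05639 = 0.111.

0.111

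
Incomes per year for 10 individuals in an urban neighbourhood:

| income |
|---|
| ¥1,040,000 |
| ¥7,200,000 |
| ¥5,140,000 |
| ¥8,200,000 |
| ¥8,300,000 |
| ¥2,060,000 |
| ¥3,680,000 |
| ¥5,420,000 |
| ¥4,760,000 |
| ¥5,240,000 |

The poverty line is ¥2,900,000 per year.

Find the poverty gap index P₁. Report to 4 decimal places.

0.0931

Below z: ¥1,040,000, ¥2,060,000 (q = 2 of N = 10).
Shortfall ratios: (2900000−1040000)/2900000 = 0.6414; (2900000−2060000)/2900000 = 0.2897.
Sum of shortfalls = 0.931034; P₁ averages over all N: 0.931034 / 10 = 0.0931.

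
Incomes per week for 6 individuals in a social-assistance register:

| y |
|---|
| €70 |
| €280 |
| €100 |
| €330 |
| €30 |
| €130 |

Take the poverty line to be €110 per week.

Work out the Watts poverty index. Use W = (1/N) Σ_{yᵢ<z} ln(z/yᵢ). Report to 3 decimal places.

0.308

Below z: €30, €70, €100 (q = 3 of N = 6).
ln(z/y) terms: ln(110/30) = 1.2993; ln(110/70) = 0.4520; ln(110/100) = 0.0953.
W = 1.846578 / 6 = 0.308.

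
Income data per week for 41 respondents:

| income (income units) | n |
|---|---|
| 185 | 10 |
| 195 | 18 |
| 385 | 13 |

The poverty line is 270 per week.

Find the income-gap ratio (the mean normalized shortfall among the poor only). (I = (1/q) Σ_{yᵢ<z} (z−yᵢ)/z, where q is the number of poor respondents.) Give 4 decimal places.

0.2910

Below the line: 10×185, 18×195 (q = 28 of N = 41).
Relative gaps: 0.3148 (×10), 0.2778 (×18); sum = 8.148148.
I averages over the q = 28 poor units only: 8.148148 / 28 = 0.2910.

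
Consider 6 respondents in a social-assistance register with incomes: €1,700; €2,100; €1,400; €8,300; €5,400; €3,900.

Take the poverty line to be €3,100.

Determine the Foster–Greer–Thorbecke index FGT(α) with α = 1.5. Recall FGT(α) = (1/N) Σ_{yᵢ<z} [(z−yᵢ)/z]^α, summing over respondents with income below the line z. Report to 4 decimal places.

Poor units: €1,400, €1,700, €2,100 (q = 3 of N = 6).
Gap ratios (z−y)/z: (3100−1400)/3100 = 0.5484; (3100−1700)/3100 = 0.4516; (3100−2100)/3100 = 0.3226.
Raised to α = 1.5: 0.40610; 0.30349; 0.18321.
Sum = 0.892805; FGT(1.5) = 0.892805 / 6 = 0.1488.

0.1488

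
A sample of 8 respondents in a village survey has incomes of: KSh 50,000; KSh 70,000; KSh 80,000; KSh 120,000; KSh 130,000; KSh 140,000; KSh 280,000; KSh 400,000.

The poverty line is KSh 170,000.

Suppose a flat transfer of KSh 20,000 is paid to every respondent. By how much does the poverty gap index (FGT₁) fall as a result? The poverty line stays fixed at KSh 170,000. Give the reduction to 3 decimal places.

Before: below the line — KSh 50,000, KSh 70,000, KSh 80,000, KSh 120,000, KSh 130,000, KSh 140,000; poverty gap index (FGT₁) = 0.31618.
After the KSh 20,000 transfer: below the line — KSh 70,000, KSh 90,000, KSh 100,000, KSh 140,000, KSh 150,000, KSh 160,000; poverty gap index (FGT₁) = 0.22794.
Reduction = 0.31618 − 0.22794 = 0.088.

0.088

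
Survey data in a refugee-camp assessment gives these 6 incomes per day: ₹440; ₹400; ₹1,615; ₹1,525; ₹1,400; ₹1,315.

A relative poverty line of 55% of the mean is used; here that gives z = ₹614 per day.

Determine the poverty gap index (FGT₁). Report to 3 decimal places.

0.105

Below the line: ₹400, ₹440 (q = 2 of N = 6).
Relative gaps: (614−400)/614 = 0.3485; (614−440)/614 = 0.2834.
Sum of shortfalls = 0.631922; P₁ averages over all N: 0.631922 / 6 = 0.105.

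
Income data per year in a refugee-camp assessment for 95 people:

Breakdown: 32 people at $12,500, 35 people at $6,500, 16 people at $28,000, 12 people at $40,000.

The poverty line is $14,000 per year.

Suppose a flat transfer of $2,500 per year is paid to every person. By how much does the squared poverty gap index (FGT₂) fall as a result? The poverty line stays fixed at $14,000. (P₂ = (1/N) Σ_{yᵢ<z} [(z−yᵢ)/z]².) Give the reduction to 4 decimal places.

0.0626

Before: below the line — 35×$6,500, 32×$12,500; squared poverty gap index (FGT₂) = 0.109600.
After the $2,500 transfer: below the line — 35×$9,000; squared poverty gap index (FGT₂) = 0.046992.
Reduction = 0.109600 − 0.046992 = 0.0626.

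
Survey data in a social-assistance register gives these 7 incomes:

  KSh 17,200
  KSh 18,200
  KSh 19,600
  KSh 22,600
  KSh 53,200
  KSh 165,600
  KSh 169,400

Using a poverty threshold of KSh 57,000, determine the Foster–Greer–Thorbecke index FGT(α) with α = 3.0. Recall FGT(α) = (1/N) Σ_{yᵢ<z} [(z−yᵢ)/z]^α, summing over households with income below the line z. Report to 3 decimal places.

Below z: KSh 17,200, KSh 18,200, KSh 19,600, KSh 22,600, KSh 53,200 (q = 5 of N = 7).
Shortfall ratios: (57000−17200)/57000 = 0.6982; (57000−18200)/57000 = 0.6807; (57000−19600)/57000 = 0.6561; (57000−22600)/57000 = 0.6035; (57000−53200)/57000 = 0.0667.
Raised to α = 3.0: 0.34043; 0.31541; 0.28248; 0.21981; 0.00030.
Sum = 1.158424; FGT(3.0) = 1.158424 / 7 = 0.165.

0.165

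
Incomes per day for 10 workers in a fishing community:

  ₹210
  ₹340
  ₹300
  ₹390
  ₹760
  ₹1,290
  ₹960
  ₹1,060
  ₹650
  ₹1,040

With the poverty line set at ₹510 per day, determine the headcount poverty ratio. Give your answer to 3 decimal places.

0.400

4 of the 10 workers have income below ₹510.
H = 4/10 = 0.400.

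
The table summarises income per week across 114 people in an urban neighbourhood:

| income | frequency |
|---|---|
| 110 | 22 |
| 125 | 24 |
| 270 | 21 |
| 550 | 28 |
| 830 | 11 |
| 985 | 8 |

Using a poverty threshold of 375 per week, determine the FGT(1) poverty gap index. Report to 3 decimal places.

0.328

Poor units: 22×110, 24×125, 21×270 (q = 67 of N = 114).
Gap ratios (z−y)/z: (375−110)/375 = 0.7067 (×22); (375−125)/375 = 0.6667 (×24); (375−270)/375 = 0.2800 (×21).
Σ = 37.426667. Dividing by the full population N = 114 gives P₁ = 0.328.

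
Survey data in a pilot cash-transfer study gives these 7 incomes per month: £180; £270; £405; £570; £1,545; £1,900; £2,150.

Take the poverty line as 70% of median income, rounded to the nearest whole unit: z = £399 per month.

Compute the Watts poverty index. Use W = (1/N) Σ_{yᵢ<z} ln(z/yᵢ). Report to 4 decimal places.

Incomes under z: £180, £270 (q = 2 of N = 7).
Log gaps: ln(399/180) = 0.7960; ln(399/270) = 0.3905.
W = 1.186544 / 7 = 0.1695.

0.1695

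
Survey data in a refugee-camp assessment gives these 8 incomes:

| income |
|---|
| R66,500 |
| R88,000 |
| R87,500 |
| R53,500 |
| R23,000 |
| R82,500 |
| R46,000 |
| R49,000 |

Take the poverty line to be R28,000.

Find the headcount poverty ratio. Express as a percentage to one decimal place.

12.5%

1 of the 8 respondents have income below R28,000.
H = 1/8 = 12.5%.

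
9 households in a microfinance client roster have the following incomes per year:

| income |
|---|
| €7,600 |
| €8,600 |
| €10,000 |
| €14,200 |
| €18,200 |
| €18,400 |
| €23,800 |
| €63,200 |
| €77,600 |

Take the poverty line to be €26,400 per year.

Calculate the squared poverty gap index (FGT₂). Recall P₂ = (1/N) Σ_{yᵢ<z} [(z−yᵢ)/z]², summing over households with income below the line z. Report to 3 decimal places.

Incomes under z: €7,600, €8,600, €10,000, €14,200, €18,200, €18,400, €23,800 (q = 7 of N = 9).
Normalized shortfalls: (26400−7600)/26400 = 0.7121; (26400−8600)/26400 = 0.6742; (26400−10000)/26400 = 0.6212; (26400−14200)/26400 = 0.4621; (26400−18200)/26400 = 0.3106; (26400−18400)/26400 = 0.3030; (26400−23800)/26400 = 0.0985.
Squared: 0.5071; 0.4546; 0.3859; 0.2136; 0.0965; 0.0918; 0.0097.
Sum = 1.759183; P₂ = 1.759183 / 9 = 0.195.

0.195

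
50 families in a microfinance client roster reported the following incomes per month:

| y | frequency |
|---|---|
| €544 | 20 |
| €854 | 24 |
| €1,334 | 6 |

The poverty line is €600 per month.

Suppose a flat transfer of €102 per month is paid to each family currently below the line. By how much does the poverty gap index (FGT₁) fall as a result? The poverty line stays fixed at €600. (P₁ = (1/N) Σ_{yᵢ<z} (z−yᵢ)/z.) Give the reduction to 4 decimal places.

Before: below the line — 20×€544; poverty gap index (FGT₁) = 0.037333.
After the €102 transfer: below the line — none; poverty gap index (FGT₁) = 0.000000.
Reduction = 0.037333 − 0.000000 = 0.0373.

0.0373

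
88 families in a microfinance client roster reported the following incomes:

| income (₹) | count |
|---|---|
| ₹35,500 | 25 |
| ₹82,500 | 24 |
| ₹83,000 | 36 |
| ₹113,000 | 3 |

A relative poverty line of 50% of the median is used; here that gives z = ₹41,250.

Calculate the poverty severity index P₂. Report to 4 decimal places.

0.0055

Poor units: 25×₹35,500 (q = 25 of N = 88).
Normalized shortfalls: (41250−35500)/41250 = 0.1394 (×25).
Squared: 0.0194 (×25).
Sum = 0.485767; P₂ = 0.485767 / 88 = 0.0055.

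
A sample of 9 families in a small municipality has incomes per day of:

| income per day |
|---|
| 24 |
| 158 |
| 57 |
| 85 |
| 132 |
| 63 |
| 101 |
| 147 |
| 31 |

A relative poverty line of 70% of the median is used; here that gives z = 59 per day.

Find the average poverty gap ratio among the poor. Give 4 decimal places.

Incomes under z: 24, 31, 57 (q = 3 of N = 9).
Shortfall ratios (z−y)/z: 0.5932, 0.4746, 0.0339; sum = 1.101695.
I averages over the q = 3 poor units only: 1.101695 / 3 = 0.3672.

0.3672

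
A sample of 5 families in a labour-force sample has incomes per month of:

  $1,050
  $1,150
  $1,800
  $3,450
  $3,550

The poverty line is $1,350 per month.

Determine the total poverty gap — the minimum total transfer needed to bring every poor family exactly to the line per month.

$500

Poor units: $1,050, $1,150 (q = 2 of N = 5).
Individual gaps: 1350−1050 = 300; 1350−1150 = 200.
Aggregate gap = $500.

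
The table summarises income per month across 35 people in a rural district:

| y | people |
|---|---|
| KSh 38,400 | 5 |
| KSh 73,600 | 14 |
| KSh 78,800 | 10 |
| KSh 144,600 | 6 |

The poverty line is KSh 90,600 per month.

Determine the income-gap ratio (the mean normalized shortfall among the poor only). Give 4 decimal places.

0.2348

Poor units: 5×KSh 38,400, 14×KSh 73,600, 10×KSh 78,800 (q = 29 of N = 35).
Relative gaps: 0.5762 (×5), 0.1876 (×14), 0.1302 (×10); sum = 6.810155.
I averages over the q = 29 poor units only: 6.810155 / 29 = 0.2348.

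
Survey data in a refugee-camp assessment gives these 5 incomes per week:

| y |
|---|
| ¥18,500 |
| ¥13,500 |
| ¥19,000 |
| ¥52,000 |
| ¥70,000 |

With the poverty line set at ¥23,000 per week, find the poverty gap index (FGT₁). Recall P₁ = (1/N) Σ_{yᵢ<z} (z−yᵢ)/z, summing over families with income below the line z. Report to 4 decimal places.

Incomes under z: ¥13,500, ¥18,500, ¥19,000 (q = 3 of N = 5).
Gap ratios (z−y)/z: (23000−13500)/23000 = 0.4130; (23000−18500)/23000 = 0.1957; (23000−19000)/23000 = 0.1739.
Sum of shortfalls = 0.782609; P₁ averages over all N: 0.782609 / 5 = 0.1565.

0.1565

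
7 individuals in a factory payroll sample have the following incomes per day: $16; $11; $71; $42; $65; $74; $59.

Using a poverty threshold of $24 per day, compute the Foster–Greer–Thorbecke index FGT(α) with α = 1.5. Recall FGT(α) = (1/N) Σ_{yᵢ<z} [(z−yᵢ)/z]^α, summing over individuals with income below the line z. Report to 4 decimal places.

Below z: $11, $16 (q = 2 of N = 7).
Relative gaps: (24−11)/24 = 0.5417; (24−16)/24 = 0.3333.
Raised to α = 1.5: 0.39866; 0.19245.
Sum = 0.591106; FGT(1.5) = 0.591106 / 7 = 0.0844.

0.0844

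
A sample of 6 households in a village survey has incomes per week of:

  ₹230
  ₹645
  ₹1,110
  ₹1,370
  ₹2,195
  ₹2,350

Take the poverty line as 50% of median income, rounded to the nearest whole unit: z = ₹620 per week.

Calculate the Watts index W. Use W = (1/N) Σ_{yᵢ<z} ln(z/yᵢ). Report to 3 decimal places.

0.165

Poor units: ₹230 (q = 1 of N = 6).
Log gaps: ln(620/230) = 0.9916.
W = 0.991640 / 6 = 0.165.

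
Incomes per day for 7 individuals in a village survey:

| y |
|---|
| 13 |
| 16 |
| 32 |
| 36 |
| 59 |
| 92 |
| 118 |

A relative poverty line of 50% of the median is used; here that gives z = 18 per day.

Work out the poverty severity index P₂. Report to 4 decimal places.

0.0128

Below the line: 13, 16 (q = 2 of N = 7).
Relative gaps: (18−13)/18 = 0.2778; (18−16)/18 = 0.1111.
Squared: 0.0772; 0.0123.
Sum = 0.089506; P₂ = 0.089506 / 7 = 0.0128.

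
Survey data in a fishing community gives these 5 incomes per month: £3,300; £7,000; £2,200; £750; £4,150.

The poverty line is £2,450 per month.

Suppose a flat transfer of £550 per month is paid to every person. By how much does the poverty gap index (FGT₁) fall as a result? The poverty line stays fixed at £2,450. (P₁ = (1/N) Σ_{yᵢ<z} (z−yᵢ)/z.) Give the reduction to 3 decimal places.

Before: below the line — £750, £2,200; poverty gap index (FGT₁) = 0.15918.
After the £550 transfer: below the line — £1,300; poverty gap index (FGT₁) = 0.09388.
Reduction = 0.15918 − 0.09388 = 0.065.

0.065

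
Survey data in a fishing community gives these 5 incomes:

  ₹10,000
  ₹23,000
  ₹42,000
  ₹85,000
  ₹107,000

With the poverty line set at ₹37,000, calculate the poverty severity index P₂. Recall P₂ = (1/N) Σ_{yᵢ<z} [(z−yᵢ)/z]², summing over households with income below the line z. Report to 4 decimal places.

0.1351

Below z: ₹10,000, ₹23,000 (q = 2 of N = 5).
Normalized shortfalls: (37000−10000)/37000 = 0.7297; (37000−23000)/37000 = 0.3784.
Squared: 0.5325; 0.1432.
Sum = 0.675676; P₂ = 0.675676 / 5 = 0.1351.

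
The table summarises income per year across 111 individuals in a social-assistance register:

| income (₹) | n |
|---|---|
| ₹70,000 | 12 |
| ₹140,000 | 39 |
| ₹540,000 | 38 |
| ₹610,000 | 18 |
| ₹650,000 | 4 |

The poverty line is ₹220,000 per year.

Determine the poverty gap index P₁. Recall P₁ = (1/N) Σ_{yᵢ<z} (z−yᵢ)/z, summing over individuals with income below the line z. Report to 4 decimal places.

Incomes under z: 12×₹70,000, 39×₹140,000 (q = 51 of N = 111).
Relative gaps: (220000−70000)/220000 = 0.6818 (×12); (220000−140000)/220000 = 0.3636 (×39).
Σ = 22.363636. Dividing by the full population N = 111 gives P₁ = 0.2015.

0.2015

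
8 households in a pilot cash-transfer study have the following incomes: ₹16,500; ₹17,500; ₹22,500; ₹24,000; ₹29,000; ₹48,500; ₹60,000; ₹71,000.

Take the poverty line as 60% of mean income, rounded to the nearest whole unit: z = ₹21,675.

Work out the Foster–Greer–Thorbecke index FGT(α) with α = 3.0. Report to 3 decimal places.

0.003

Poor units: ₹16,500, ₹17,500 (q = 2 of N = 8).
Shortfall ratios: (21675−16500)/21675 = 0.2388; (21675−17500)/21675 = 0.1926.
Raised to α = 3.0: 0.01361; 0.00715.
Sum = 0.020756; FGT(3.0) = 0.020756 / 8 = 0.003.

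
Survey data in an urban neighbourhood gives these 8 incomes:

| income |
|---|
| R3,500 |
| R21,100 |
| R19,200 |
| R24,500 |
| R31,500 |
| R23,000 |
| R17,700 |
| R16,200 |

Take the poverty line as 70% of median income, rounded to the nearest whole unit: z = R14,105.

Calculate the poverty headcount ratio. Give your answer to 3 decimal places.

0.125

1 of the 8 workers have income below R14,105.
H = 1/8 = 0.125.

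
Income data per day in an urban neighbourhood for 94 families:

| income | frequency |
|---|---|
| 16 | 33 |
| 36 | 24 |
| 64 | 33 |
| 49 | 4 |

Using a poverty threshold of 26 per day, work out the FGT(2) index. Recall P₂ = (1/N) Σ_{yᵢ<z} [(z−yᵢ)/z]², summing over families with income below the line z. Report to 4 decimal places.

0.0519

Poor units: 33×16 (q = 33 of N = 94).
Relative gaps: (26−16)/26 = 0.3846 (×33).
Squared: 0.1479 (×33).
Sum = 4.881657; P₂ = 4.881657 / 94 = 0.0519.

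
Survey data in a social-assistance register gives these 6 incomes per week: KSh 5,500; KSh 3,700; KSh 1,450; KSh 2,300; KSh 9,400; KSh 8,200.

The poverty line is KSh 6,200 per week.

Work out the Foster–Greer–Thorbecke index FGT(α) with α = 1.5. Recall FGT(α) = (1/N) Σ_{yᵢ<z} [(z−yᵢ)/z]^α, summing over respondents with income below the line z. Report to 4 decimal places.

Below z: KSh 1,450, KSh 2,300, KSh 3,700, KSh 5,500 (q = 4 of N = 6).
Shortfall ratios: (6200−1450)/6200 = 0.7661; (6200−2300)/6200 = 0.6290; (6200−3700)/6200 = 0.4032; (6200−5500)/6200 = 0.1129.
Raised to α = 1.5: 0.67058; 0.49890; 0.25605; 0.03794.
Sum = 1.463464; FGT(1.5) = 1.463464 / 6 = 0.2439.

0.2439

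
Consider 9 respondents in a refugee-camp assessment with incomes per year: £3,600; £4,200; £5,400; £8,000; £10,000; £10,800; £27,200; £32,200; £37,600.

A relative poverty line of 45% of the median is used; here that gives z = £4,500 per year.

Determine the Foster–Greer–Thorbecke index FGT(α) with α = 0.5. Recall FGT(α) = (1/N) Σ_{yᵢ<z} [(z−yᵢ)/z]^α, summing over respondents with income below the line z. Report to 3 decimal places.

Poor units: £3,600, £4,200 (q = 2 of N = 9).
Normalized shortfalls: (4500−3600)/4500 = 0.2000; (4500−4200)/4500 = 0.0667.
Raised to α = 0.5: 0.44721; 0.25820.
Sum = 0.705412; FGT(0.5) = 0.705412 / 9 = 0.078.

0.078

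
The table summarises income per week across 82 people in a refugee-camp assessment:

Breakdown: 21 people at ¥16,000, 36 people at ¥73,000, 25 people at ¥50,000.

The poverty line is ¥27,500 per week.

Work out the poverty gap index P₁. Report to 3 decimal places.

0.107

Below the line: 21×¥16,000 (q = 21 of N = 82).
Gap ratios (z−y)/z: (27500−16000)/27500 = 0.4182 (×21).
Σ = 8.781818. Dividing by the full population N = 82 gives P₁ = 0.107.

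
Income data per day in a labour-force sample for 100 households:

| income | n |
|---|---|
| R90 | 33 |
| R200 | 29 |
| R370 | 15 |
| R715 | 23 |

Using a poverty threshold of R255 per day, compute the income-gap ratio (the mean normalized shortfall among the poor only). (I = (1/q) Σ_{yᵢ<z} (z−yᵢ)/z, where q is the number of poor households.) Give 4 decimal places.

0.4453

Below the line: 33×R90, 29×R200 (q = 62 of N = 100).
Shortfall ratios (z−y)/z: 0.6471 (×33), 0.2157 (×29); sum = 27.607843.
I averages over the q = 62 poor units only: 27.607843 / 62 = 0.4453.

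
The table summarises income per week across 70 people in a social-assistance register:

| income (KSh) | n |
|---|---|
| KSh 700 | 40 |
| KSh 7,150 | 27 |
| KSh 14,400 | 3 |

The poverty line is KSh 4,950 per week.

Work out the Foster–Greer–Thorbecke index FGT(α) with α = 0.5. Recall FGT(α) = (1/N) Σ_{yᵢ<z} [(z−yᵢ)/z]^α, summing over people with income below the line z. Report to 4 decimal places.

0.5295

Poor units: 40×KSh 700 (q = 40 of N = 70).
Gap ratios (z−y)/z: (4950−700)/4950 = 0.8586 (×40).
Raised to α = 0.5: 0.92660 (×40).
Sum = 37.063963; FGT(0.5) = 37.063963 / 70 = 0.5295.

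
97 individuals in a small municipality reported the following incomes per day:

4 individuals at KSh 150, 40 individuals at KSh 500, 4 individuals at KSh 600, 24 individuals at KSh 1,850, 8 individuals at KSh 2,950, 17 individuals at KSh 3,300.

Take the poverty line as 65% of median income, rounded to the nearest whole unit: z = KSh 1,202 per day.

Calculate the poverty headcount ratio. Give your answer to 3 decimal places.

0.495

48 of the 97 individuals have income below KSh 1,202.
H = 48/97 = 0.495.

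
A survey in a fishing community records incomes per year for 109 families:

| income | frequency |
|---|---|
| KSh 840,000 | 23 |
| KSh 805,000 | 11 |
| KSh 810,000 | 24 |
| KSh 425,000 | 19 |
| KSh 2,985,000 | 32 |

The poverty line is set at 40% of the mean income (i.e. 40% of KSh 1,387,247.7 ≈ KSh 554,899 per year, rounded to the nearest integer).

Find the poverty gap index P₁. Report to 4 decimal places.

Poor units: 19×KSh 425,000 (q = 19 of N = 109).
Relative gaps: (554899−425000)/554899 = 0.2341 (×19).
Σ = 4.447802. Dividing by the full population N = 109 gives P₁ = 0.0408.

0.0408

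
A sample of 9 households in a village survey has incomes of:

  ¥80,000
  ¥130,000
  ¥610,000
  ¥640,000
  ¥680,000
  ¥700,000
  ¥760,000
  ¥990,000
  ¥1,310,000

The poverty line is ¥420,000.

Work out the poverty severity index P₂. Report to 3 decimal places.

Poor units: ¥80,000, ¥130,000 (q = 2 of N = 9).
Relative gaps: (420000−80000)/420000 = 0.8095; (420000−130000)/420000 = 0.6905.
Squared: 0.6553; 0.4768.
Sum = 1.132086; P₂ = 1.132086 / 9 = 0.126.

0.126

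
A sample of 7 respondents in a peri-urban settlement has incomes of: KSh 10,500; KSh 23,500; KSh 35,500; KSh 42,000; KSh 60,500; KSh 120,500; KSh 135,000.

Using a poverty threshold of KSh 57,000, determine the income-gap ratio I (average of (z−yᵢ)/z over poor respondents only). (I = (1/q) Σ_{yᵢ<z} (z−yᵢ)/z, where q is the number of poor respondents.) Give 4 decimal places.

0.5110

Poor units: KSh 10,500, KSh 23,500, KSh 35,500, KSh 42,000 (q = 4 of N = 7).
Shortfall ratios (z−y)/z: 0.8158, 0.5877, 0.3772, 0.2632; sum = 2.043860.
The income-gap ratio divides by q (the poor only): 2.043860 / 4 = 0.5110.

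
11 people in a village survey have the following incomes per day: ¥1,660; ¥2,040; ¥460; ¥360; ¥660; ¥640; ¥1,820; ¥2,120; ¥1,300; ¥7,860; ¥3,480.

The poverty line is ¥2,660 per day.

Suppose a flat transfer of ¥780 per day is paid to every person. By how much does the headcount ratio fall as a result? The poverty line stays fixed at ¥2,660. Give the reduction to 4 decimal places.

Before: below the line — ¥360, ¥460, ¥640, ¥660, ¥1,300, ¥1,660, ¥1,820, ¥2,040, ¥2,120; headcount ratio = 0.818182.
After the ¥780 transfer: below the line — ¥1,140, ¥1,240, ¥1,420, ¥1,440, ¥2,080, ¥2,440, ¥2,600; headcount ratio = 0.636364.
Reduction = 0.818182 − 0.636364 = 0.1818.

0.1818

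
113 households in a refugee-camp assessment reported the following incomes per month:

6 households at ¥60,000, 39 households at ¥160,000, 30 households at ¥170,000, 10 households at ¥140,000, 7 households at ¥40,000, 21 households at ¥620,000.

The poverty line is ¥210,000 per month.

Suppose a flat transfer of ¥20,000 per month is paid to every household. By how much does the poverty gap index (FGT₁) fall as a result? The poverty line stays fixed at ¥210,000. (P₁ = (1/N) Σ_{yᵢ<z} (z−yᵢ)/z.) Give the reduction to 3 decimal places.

Before: below the line — 7×¥40,000, 6×¥60,000, 10×¥140,000, 39×¥160,000, 30×¥170,000; poverty gap index (FGT₁) = 0.25032.
After the ¥20,000 transfer: below the line — 7×¥60,000, 6×¥80,000, 10×¥160,000, 39×¥180,000, 30×¥190,000; poverty gap index (FGT₁) = 0.17278.
Reduction = 0.25032 − 0.17278 = 0.078.

0.078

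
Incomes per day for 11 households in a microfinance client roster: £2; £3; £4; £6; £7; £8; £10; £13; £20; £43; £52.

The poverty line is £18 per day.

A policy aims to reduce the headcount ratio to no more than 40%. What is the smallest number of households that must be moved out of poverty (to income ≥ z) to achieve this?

4

8 of the 11 households are poor, so H = 8/11 = 0.727.
A headcount ratio of at most 40% allows at most ⌊0.40 × 11⌋ = 4 poor households.
So at least 8 − 4 = 4 must be lifted.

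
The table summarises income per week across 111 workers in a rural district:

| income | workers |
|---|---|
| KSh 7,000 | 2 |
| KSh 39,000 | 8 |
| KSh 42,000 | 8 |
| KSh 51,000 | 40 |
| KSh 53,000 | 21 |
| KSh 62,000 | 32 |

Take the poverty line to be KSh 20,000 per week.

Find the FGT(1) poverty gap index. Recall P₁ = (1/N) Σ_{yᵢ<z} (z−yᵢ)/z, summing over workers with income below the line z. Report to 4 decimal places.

0.0117

Incomes under z: 2×KSh 7,000 (q = 2 of N = 111).
Relative gaps: (20000−7000)/20000 = 0.6500 (×2).
Σ = 1.300000. Dividing by the full population N = 111 gives P₁ = 0.0117.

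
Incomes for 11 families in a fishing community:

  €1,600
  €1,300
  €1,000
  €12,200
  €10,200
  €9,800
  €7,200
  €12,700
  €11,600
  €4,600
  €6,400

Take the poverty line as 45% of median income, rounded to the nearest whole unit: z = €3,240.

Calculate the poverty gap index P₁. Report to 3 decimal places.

Incomes under z: €1,000, €1,300, €1,600 (q = 3 of N = 11).
Normalized shortfalls: (3240−1000)/3240 = 0.6914; (3240−1300)/3240 = 0.5988; (3240−1600)/3240 = 0.5062.
Σ = 1.796296. Dividing by the full population N = 11 gives P₁ = 0.163.

0.163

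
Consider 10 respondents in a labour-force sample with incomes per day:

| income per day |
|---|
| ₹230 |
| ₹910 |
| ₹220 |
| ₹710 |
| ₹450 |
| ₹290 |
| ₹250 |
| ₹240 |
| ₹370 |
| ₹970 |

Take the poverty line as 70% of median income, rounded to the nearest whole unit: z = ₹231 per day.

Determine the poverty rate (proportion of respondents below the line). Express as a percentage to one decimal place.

20.0%

2 of the 10 respondents have income below ₹231.
H = 2/10 = 20.0%.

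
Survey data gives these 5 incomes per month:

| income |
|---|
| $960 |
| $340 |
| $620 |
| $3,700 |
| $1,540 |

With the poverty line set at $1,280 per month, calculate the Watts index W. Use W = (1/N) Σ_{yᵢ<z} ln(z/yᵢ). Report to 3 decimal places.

0.468

Incomes under z: $340, $620, $960 (q = 3 of N = 5).
ln(z/y) terms: ln(1280/340) = 1.3257; ln(1280/620) = 0.7249; ln(1280/960) = 0.2877.
W = 2.338248 / 5 = 0.468.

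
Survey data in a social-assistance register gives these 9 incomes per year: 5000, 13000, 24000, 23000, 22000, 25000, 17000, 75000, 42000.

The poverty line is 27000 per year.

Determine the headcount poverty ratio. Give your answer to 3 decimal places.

0.778

7 of the 9 families have income below 27000.
H = 7/9 = 0.778.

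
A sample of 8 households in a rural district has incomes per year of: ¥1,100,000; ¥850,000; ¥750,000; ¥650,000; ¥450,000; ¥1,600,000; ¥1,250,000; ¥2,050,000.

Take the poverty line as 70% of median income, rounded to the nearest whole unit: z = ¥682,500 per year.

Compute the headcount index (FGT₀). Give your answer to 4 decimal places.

2 of the 8 households have income below ¥682,500.
H = 2/8 = 0.2500.

0.2500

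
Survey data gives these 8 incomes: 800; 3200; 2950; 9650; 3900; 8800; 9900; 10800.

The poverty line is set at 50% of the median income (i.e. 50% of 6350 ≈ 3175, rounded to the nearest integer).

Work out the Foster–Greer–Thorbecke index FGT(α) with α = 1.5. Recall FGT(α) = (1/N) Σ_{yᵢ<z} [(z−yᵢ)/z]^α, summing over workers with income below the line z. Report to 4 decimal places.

Below the line: 800, 2950 (q = 2 of N = 8).
Normalized shortfalls: (3175−800)/3175 = 0.7480; (3175−2950)/3175 = 0.0709.
Raised to α = 1.5: 0.64696; 0.01887.
Sum = 0.665829; FGT(1.5) = 0.665829 / 8 = 0.0832.

0.0832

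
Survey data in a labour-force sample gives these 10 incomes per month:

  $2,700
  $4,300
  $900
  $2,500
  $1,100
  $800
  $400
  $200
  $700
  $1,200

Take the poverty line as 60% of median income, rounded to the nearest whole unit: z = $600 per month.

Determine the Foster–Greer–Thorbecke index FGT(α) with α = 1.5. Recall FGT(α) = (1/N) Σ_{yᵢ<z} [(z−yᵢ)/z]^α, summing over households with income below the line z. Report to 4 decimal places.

0.0737

Below the line: $200, $400 (q = 2 of N = 10).
Relative gaps: (600−200)/600 = 0.6667; (600−400)/600 = 0.3333.
Raised to α = 1.5: 0.54433; 0.19245.
Sum = 0.736781; FGT(1.5) = 0.736781 / 10 = 0.0737.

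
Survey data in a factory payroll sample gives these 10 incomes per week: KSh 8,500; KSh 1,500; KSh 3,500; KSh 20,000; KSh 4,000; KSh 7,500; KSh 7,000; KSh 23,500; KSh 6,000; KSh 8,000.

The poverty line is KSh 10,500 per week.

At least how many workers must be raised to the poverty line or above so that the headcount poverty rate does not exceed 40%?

8 of the 10 workers are poor, so H = 8/10 = 0.800.
A headcount ratio of at most 40% allows at most ⌊0.40 × 10⌋ = 4 poor workers.
So at least 8 − 4 = 4 must be lifted.

4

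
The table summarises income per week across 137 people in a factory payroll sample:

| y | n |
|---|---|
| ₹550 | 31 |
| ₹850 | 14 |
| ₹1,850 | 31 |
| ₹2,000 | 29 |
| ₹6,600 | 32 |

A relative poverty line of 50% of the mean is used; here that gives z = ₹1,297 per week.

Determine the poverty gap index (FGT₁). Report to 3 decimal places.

Below z: 31×₹550, 14×₹850 (q = 45 of N = 137).
Relative gaps: (1297−550)/1297 = 0.5759 (×31); (1297−850)/1297 = 0.3446 (×14).
Σ = 22.679260. Dividing by the full population N = 137 gives P₁ = 0.166.

0.166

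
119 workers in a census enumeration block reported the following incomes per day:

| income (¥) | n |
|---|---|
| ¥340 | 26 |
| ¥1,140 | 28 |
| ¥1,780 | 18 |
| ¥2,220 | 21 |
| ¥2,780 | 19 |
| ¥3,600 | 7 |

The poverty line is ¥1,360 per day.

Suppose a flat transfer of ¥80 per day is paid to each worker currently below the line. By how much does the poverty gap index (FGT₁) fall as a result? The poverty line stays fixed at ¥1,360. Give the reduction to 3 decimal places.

Before: below the line — 26×¥340, 28×¥1,140; poverty gap index (FGT₁) = 0.20193.
After the ¥80 transfer: below the line — 26×¥420, 28×¥1,220; poverty gap index (FGT₁) = 0.17523.
Reduction = 0.20193 − 0.17523 = 0.027.

0.027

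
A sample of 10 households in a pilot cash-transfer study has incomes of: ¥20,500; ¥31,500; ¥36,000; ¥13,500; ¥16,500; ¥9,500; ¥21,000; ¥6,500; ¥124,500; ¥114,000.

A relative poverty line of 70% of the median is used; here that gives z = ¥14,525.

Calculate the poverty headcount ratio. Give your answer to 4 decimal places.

3 of the 10 households have income below ¥14,525.
H = 3/10 = 0.3000.

0.3000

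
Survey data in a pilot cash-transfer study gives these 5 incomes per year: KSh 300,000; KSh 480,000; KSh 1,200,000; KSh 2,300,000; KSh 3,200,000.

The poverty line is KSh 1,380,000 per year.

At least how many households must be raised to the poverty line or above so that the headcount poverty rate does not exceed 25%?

2

Currently q = 3 of N = 5 are below the line (H = 0.600).
A headcount ratio of at most 25% allows at most ⌊0.25 × 5⌋ = 1 poor households.
So at least 3 − 1 = 2 must be lifted.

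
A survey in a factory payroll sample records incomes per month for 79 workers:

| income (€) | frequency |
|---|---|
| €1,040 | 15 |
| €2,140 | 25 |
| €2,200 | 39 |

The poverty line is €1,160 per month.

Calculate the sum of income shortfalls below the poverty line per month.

€1,800

Poor units: 15×€1,040 (q = 15 of N = 79).
Individual gaps: 15×(1160−1040) = 1800.
Aggregate gap = €1,800.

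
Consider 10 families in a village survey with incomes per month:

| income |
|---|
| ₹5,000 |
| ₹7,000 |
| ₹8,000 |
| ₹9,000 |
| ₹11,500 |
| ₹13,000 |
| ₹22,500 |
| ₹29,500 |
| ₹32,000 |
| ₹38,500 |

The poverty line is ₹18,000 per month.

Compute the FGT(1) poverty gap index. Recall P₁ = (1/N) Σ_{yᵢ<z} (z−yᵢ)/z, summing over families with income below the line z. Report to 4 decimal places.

0.3028

Poor units: ₹5,000, ₹7,000, ₹8,000, ₹9,000, ₹11,500, ₹13,000 (q = 6 of N = 10).
Normalized shortfalls: (18000−5000)/18000 = 0.7222; (18000−7000)/18000 = 0.6111; (18000−8000)/18000 = 0.5556; (18000−9000)/18000 = 0.5000; (18000−11500)/18000 = 0.3611; (18000−13000)/18000 = 0.2778.
Σ = 3.027778. Dividing by the full population N = 10 gives P₁ = 0.3028.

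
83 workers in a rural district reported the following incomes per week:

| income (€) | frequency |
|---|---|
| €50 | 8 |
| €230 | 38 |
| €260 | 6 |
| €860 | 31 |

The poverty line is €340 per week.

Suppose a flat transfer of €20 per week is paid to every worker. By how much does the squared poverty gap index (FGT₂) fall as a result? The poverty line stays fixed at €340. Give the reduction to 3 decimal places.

Before: below the line — 8×€50, 38×€230, 6×€260; squared poverty gap index (FGT₂) = 0.12205.
After the €20 transfer: below the line — 8×€70, 38×€250, 6×€280; squared poverty gap index (FGT₂) = 0.09511.
Reduction = 0.12205 − 0.09511 = 0.027.

0.027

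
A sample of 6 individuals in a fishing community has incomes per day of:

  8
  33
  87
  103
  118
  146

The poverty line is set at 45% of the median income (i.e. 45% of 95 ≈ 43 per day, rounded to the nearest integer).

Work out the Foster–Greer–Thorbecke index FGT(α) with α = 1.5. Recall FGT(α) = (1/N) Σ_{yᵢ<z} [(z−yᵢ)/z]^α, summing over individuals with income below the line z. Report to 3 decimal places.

0.141

Incomes under z: 8, 33 (q = 2 of N = 6).
Normalized shortfalls: (43−8)/43 = 0.8140; (43−33)/43 = 0.2326.
Raised to α = 1.5: 0.73434; 0.11215.
Sum = 0.846493; FGT(1.5) = 0.846493 / 6 = 0.141.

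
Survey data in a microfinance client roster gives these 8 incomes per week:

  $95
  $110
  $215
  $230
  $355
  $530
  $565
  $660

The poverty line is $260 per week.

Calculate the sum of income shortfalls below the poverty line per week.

$390

Below the line: $95, $110, $215, $230 (q = 4 of N = 8).
Individual gaps: 260−95 = 165; 260−110 = 150; 260−215 = 45; 260−230 = 30.
Aggregate gap = $390.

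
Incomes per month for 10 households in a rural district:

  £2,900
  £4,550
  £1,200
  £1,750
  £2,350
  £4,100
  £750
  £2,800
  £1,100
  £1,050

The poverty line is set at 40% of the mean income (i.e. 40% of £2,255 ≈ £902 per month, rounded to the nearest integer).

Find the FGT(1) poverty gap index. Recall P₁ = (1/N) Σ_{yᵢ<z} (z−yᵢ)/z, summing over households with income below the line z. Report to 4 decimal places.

0.0169

Incomes under z: £750 (q = 1 of N = 10).
Gap ratios (z−y)/z: (902−750)/902 = 0.1685.
Sum of shortfalls = 0.168514; P₁ averages over all N: 0.168514 / 10 = 0.0169.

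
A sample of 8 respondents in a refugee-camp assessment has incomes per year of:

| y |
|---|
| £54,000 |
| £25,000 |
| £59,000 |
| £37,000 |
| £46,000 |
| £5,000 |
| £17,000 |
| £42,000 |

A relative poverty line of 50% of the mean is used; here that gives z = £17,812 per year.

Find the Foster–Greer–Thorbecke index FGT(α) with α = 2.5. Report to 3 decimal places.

0.055

Poor units: £5,000, £17,000 (q = 2 of N = 8).
Shortfall ratios: (17812−5000)/17812 = 0.7193; (17812−17000)/17812 = 0.0456.
Raised to α = 2.5: 0.43879; 0.00044.
Sum = 0.439238; FGT(2.5) = 0.439238 / 8 = 0.055.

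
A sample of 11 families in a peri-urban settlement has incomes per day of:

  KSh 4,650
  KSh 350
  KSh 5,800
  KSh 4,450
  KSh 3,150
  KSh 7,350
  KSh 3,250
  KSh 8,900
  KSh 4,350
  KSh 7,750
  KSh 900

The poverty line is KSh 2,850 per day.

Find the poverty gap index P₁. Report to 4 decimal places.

0.1419

Poor units: KSh 350, KSh 900 (q = 2 of N = 11).
Gap ratios (z−y)/z: (2850−350)/2850 = 0.8772; (2850−900)/2850 = 0.6842.
Σ = 1.561404. Dividing by the full population N = 11 gives P₁ = 0.1419.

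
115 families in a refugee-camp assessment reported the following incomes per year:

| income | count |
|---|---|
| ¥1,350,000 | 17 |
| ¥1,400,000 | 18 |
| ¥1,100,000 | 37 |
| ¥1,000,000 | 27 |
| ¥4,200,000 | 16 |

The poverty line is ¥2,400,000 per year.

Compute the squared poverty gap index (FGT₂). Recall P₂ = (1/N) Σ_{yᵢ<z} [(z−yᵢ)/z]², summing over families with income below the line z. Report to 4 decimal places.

0.2298

Poor units: 27×¥1,000,000, 37×¥1,100,000, 17×¥1,350,000, 18×¥1,400,000 (q = 99 of N = 115).
Gap ratios (z−y)/z: (2400000−1000000)/2400000 = 0.5833 (×27); (2400000−1100000)/2400000 = 0.5417 (×37); (2400000−1350000)/2400000 = 0.4375 (×17); (2400000−1400000)/2400000 = 0.4167 (×18).
Squared: 0.3403 (×27); 0.2934 (×37); 0.1914 (×17); 0.1736 (×18).
Sum = 26.422309; P₂ = 26.422309 / 115 = 0.2298.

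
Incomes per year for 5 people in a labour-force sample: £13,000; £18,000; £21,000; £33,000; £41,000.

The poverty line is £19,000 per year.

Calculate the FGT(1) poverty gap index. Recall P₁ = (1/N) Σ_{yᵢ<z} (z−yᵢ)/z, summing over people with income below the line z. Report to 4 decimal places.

Incomes under z: £13,000, £18,000 (q = 2 of N = 5).
Shortfall ratios: (19000−13000)/19000 = 0.3158; (19000−18000)/19000 = 0.0526.
Σ = 0.368421. Dividing by the full population N = 5 gives P₁ = 0.0737.

0.0737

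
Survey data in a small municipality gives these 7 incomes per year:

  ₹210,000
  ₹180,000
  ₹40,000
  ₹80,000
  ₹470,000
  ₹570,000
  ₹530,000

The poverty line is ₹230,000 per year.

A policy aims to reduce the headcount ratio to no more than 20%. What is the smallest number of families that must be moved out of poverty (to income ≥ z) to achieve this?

Currently q = 4 of N = 7 are below the line (H = 0.571).
A headcount ratio of at most 20% allows at most ⌊0.20 × 7⌋ = 1 poor families.
So at least 4 − 1 = 3 must be lifted.

3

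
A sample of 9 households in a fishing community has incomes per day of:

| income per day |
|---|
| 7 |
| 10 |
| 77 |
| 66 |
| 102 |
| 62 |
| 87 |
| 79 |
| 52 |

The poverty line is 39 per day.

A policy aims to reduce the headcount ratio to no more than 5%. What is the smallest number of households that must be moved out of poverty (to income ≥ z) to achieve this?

2

Currently q = 2 of N = 9 are below the line (H = 0.222).
A headcount ratio of at most 5% allows at most ⌊0.05 × 9⌋ = 0 poor households.
So at least 2 − 0 = 2 must be lifted.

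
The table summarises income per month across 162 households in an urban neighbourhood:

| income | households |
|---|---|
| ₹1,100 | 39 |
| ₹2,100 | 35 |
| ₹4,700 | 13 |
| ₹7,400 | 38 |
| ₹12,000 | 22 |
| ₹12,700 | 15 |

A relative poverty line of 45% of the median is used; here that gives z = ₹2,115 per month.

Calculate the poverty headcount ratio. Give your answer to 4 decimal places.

74 of the 162 households have income below ₹2,115.
H = 74/162 = 0.4568.

0.4568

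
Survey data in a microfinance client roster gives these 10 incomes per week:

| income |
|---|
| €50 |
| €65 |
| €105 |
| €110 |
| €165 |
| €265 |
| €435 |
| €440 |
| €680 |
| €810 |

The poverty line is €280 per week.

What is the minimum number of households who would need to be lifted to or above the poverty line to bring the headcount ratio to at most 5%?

6 of the 10 households are poor, so H = 6/10 = 0.600.
A headcount ratio of at most 5% allows at most ⌊0.05 × 10⌋ = 0 poor households.
So at least 6 − 0 = 6 must be lifted.

6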